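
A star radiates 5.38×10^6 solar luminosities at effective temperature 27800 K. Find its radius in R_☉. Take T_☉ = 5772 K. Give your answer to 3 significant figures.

R/R_☉ = √(L/L_☉) / (T/T_☉)² = √(5.38×10^6) / (4.816)²
       = 2319 / 23.20 = 99.99.

100 R_☉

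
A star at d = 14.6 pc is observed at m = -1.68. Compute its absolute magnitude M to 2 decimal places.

-2.50

M = m − 5 log₁₀(d/10 pc) = -1.68 − 5 log₁₀(14.6/10)
  = -1.68 − 5 × 0.164 = -1.68 − 0.82 = -2.50.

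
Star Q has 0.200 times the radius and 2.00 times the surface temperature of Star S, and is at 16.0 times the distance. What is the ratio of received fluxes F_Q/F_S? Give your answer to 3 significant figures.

L_Q/L_S = (R_Q/R_S)²(T_Q/T_S)⁴ = (0.200)² × (2.00)⁴ = 0.6400.
F_Q/F_S = (L_Q/L_S)/(d_Q/d_S)² = 0.6400 / (16.0)² = 0.002500.

0.00250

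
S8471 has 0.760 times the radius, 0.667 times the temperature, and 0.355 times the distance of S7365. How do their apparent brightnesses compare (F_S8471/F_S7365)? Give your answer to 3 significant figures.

0.907

L_S8471/L_S7365 = (R_S8471/R_S7365)²(T_S8471/T_S7365)⁴ = (0.760)² × (0.667)⁴ = 0.1143.
F_S8471/F_S7365 = (L_S8471/L_S7365)/(d_S8471/d_S7365)² = 0.1143 / (0.355)² = 0.9071.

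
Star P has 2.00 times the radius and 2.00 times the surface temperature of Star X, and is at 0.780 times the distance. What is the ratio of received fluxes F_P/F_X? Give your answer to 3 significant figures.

L_P/L_X = (R_P/R_X)²(T_P/T_X)⁴ = (2.00)² × (2.00)⁴ = 64.00.
F_P/F_X = (L_P/L_X)/(d_P/d_X)² = 64.00 / (0.780)² = 105.2.

105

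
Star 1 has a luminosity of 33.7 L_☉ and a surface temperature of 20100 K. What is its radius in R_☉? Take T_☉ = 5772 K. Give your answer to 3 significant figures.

0.479 R_☉

R/R_☉ = √(L/L_☉) / (T/T_☉)² = √(33.7) / (3.482)²
       = 5.805 / 12.13 = 0.4787.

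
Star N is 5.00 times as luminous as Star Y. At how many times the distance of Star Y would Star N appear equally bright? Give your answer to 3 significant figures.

2.24

Equal flux requires L_N/d_N² = L_Y/d_Y², so d_N/d_Y = √(L_N/L_Y)
= √(5.00) = 2.236.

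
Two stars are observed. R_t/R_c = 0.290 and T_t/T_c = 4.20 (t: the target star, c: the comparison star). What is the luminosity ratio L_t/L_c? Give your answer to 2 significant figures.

From the Stefan–Boltzmann law, L ∝ R²T⁴, so
L_t/L_c = (R_t/R_c)² (T_t/T_c)⁴ = (0.290)² × (4.20)⁴ = 0.08410 × 311.2 = 26.17.

26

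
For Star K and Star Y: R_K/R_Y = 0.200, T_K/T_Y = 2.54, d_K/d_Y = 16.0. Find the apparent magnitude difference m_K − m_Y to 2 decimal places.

5.47

L_K/L_Y = (0.200)²(2.54)⁴ = 1.665.
F_K/F_Y = (L_K/L_Y)/(d_K/d_Y)² = 1.665/256.0 = 0.006504.
m_K − m_Y = −2.5 log₁₀(0.006504) = 5.47.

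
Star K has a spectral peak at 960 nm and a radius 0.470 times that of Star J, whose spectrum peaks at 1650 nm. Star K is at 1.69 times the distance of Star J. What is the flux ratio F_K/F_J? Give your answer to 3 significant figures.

0.675

Wien's law: T_K/T_J = λ_J/λ_K = 1650/960 = 1.719.
L_K/L_J = (R_K/R_J)²(T_K/T_J)⁴ = (0.470)²(1.719)⁴ = 1.928.
F_K/F_J = (L_K/L_J)/(d_K/d_J)² = 1.928/(1.69)² = 0.6750.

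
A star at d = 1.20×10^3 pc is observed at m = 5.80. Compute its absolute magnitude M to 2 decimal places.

-4.60

M = m − 5 log₁₀(d/10 pc) = 5.80 − 5 log₁₀(1.20×10^3/10)
  = 5.80 − 5 × 2.079 = 5.80 − 10.40 = -4.60.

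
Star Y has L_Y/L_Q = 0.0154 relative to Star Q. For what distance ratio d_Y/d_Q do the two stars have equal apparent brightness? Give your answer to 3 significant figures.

Equal flux requires L_Y/d_Y² = L_Q/d_Q², so d_Y/d_Q = √(L_Y/L_Q)
= √(0.0154) = 0.1241.

0.124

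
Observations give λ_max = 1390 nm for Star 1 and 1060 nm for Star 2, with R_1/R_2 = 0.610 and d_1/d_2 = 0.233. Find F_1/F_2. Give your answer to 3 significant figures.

2.32

Wien's law: T_1/T_2 = λ_2/λ_1 = 1060/1390 = 0.7626.
L_1/L_2 = (R_1/R_2)²(T_1/T_2)⁴ = (0.610)²(0.7626)⁴ = 0.1258.
F_1/F_2 = (L_1/L_2)/(d_1/d_2)² = 0.1258/(0.233)² = 2.318.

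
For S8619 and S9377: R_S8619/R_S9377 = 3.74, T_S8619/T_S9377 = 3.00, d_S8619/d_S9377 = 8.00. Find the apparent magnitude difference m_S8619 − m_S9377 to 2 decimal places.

L_S8619/L_S9377 = (3.74)²(3.00)⁴ = 1133.
F_S8619/F_S9377 = (L_S8619/L_S9377)/(d_S8619/d_S9377)² = 1133/64.00 = 17.70.
m_S8619 − m_S9377 = −2.5 log₁₀(17.70) = -3.12.

-3.12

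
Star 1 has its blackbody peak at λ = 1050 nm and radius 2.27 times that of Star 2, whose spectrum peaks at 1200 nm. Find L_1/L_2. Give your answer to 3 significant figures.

Wien's law gives T ∝ 1/λ_max, so T_1/T_2 = λ_2/λ_1 = 1200/1050 = 1.143.
Then L ∝ R²T⁴ gives L_1/L_2 = (2.27)² × (1.143)⁴ = 5.153 × 1.706 = 8.791.

8.79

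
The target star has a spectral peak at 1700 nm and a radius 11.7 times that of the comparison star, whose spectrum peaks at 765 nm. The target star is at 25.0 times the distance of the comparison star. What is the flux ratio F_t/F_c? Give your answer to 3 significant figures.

0.00898

Wien's law: T_t/T_c = λ_c/λ_t = 765/1700 = 0.4500.
L_t/L_c = (R_t/R_c)²(T_t/T_c)⁴ = (11.7)²(0.4500)⁴ = 5.613.
F_t/F_c = (L_t/L_c)/(d_t/d_c)² = 5.613/(25.0)² = 0.008981.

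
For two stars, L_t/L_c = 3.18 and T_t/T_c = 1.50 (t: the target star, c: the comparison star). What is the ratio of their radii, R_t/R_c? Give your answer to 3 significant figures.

0.793

L ∝ R²T⁴ gives R ∝ √L / T², so
R_t/R_c = √(3.18) / (1.50)² = 1.783 / 2.250 = 0.7926.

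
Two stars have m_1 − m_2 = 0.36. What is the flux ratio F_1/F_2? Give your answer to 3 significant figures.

0.718

F_1/F_2 = 10^(−(m_1 − m_2)/2.5) = 10^(-0.36/2.5) = 10^-0.144 = 0.7178.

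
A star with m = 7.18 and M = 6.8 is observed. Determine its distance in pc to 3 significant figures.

m − M = 5 log₁₀(d/10 pc)
7.18 − (6.8) = 0.38 = 5 log₁₀(d/10)
d = 10 × 10^(0.38/5) = 10 × 10^0.076 = 11.91 pc.

11.9 pc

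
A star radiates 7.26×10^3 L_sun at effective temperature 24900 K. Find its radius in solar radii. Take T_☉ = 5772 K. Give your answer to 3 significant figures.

R/R_☉ = √(L/L_☉) / (T/T_☉)² = √(7.26×10^3) / (4.314)²
       = 85.21 / 18.61 = 4.578.

4.58 solar radii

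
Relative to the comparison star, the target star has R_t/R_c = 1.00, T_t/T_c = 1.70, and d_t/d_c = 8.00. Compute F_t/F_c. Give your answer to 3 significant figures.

0.131

L_t/L_c = (R_t/R_c)²(T_t/T_c)⁴ = (1.00)² × (1.70)⁴ = 8.352.
F_t/F_c = (L_t/L_c)/(d_t/d_c)² = 8.352 / (8.00)² = 0.1305.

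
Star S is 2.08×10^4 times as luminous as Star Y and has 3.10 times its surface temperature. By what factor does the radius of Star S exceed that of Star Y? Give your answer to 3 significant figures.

L ∝ R²T⁴ gives R ∝ √L / T², so
R_S/R_Y = √(2.08×10^4) / (3.10)² = 144.2 / 9.610 = 15.01.

15.0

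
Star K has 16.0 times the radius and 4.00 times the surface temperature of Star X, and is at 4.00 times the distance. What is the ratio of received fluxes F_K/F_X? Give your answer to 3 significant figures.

L_K/L_X = (R_K/R_X)²(T_K/T_X)⁴ = (16.0)² × (4.00)⁴ = 6.554×10^4.
F_K/F_X = (L_K/L_X)/(d_K/d_X)² = 6.554×10^4 / (4.00)² = 4096.

4.10×10^3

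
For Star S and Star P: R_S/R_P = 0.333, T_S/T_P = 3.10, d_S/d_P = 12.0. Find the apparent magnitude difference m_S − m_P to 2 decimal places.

L_S/L_P = (0.333)²(3.10)⁴ = 10.24.
F_S/F_P = (L_S/L_P)/(d_S/d_P)² = 10.24/144.0 = 0.07112.
m_S − m_P = −2.5 log₁₀(0.07112) = 2.87.

2.87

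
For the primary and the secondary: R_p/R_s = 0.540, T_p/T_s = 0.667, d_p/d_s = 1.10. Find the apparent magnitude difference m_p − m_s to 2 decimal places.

3.30

L_p/L_s = (0.540)²(0.667)⁴ = 0.05772.
F_p/F_s = (L_p/L_s)/(d_p/d_s)² = 0.05772/1.210 = 0.04770.
m_p − m_s = −2.5 log₁₀(0.04770) = 3.30.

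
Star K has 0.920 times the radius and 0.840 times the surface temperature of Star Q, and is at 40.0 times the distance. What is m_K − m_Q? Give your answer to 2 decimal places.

L_K/L_Q = (0.920)²(0.840)⁴ = 0.4214.
F_K/F_Q = (L_K/L_Q)/(d_K/d_Q)² = 0.4214/1600 = 2.634×10^-4.
m_K − m_Q = −2.5 log₁₀(2.634×10^-4) = 8.95.

8.95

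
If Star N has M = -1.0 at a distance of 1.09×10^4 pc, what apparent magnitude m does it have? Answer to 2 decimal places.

m = M + 5 log₁₀(d/10 pc) = -1.0 + 5 log₁₀(1.09×10^4/10)
  = -1.0 + 5 × 3.037 = -1.0 + 15.19 = 14.19.

14.19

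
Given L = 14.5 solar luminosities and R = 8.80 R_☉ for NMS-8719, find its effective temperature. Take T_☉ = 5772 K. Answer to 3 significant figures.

T/T_☉ = (L/L_☉)^(1/4) / (R/R_☉)^(1/2)
T = 5772 × (14.5)^(1/4) / √(8.80) = 5772 × 1.951 / 2.966 = 3797 K.

3.80×10^3 K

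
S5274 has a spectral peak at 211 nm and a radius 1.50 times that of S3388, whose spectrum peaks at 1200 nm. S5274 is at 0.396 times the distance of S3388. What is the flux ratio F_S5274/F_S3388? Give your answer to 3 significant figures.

1.50×10^4

Wien's law: T_S5274/T_S3388 = λ_S3388/λ_S5274 = 1200/211 = 5.687.
L_S5274/L_S3388 = (R_S5274/R_S3388)²(T_S5274/T_S3388)⁴ = (1.50)²(5.687)⁴ = 2354.
F_S5274/F_S3388 = (L_S5274/L_S3388)/(d_S5274/d_S3388)² = 2354/(0.396)² = 1.501×10^4.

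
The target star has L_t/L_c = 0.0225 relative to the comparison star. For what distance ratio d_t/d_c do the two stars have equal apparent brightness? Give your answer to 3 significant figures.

0.150

Equal flux requires L_t/d_t² = L_c/d_c², so d_t/d_c = √(L_t/L_c)
= √(0.0225) = 0.1500.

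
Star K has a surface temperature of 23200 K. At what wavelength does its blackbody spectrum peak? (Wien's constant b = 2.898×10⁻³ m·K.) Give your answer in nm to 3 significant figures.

125 nm

λ_max = b/T = 2.898×10⁻³ / 23200 = 1.25×10^-7 m = 124.9 nm.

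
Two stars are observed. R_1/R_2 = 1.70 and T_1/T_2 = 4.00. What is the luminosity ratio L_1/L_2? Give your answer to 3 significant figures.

740

From the Stefan–Boltzmann law, L ∝ R²T⁴, so
L_1/L_2 = (R_1/R_2)² (T_1/T_2)⁴ = (1.70)² × (4.00)⁴ = 2.890 × 256.0 = 739.8.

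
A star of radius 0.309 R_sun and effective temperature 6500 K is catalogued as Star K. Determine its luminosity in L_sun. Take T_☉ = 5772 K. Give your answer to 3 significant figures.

0.154 L_sun

L/L_☉ = (R/R_☉)² (T/T_☉)⁴ = (0.309)² × (6500/5772)⁴
       = 0.09548 × (1.126)⁴ = 0.09548 × 1.608 = 0.1536.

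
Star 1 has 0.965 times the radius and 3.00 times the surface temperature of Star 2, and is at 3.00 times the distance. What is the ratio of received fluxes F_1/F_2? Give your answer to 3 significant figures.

L_1/L_2 = (R_1/R_2)²(T_1/T_2)⁴ = (0.965)² × (3.00)⁴ = 75.43.
F_1/F_2 = (L_1/L_2)/(d_1/d_2)² = 75.43 / (3.00)² = 8.381.

8.38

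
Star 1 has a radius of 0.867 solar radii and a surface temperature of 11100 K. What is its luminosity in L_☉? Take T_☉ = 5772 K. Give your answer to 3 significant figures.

L/L_☉ = (R/R_☉)² (T/T_☉)⁴ = (0.867)² × (11100/5772)⁴
       = 0.7517 × (1.923)⁴ = 0.7517 × 13.68 = 10.28.

10.3 L_☉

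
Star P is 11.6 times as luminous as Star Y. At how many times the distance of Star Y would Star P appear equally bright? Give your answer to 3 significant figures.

3.41

Equal flux requires L_P/d_P² = L_Y/d_Y², so d_P/d_Y = √(L_P/L_Y)
= √(11.6) = 3.406.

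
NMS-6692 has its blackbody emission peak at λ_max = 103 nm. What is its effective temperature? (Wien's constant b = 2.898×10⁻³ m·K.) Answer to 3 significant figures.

T = b/λ_max = 2.898×10⁻³ / (103×10⁻⁹) = 2.814×10^4 K.

2.81×10^4 K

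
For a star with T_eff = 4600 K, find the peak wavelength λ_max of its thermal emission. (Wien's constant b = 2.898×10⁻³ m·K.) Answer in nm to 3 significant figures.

λ_max = b/T = 2.898×10⁻³ / 4600 = 6.30×10^-7 m = 630.0 nm.

630 nm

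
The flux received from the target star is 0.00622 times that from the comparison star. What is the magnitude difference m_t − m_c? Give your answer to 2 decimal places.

5.52

m_t − m_c = −2.5 log₁₀(F_t/F_c) = −2.5 log₁₀(0.00622) = −2.5 × (-2.206) = 5.516.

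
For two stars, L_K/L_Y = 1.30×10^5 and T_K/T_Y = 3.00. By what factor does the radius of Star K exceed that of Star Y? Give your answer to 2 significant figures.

L ∝ R²T⁴ gives R ∝ √L / T², so
R_K/R_Y = √(1.30×10^5) / (3.00)² = 360.6 / 9.000 = 40.06.

40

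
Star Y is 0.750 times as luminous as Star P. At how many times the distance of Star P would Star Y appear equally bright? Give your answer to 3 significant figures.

Equal flux requires L_Y/d_Y² = L_P/d_P², so d_Y/d_P = √(L_Y/L_P)
= √(0.750) = 0.8660.

0.866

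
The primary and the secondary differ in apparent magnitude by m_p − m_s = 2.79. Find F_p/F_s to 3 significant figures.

0.0766

F_p/F_s = 10^(−(m_p − m_s)/2.5) = 10^(-2.79/2.5) = 10^-1.116 = 0.07656.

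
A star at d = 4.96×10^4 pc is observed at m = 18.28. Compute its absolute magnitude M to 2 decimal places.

-0.20

M = m − 5 log₁₀(d/10 pc) = 18.28 − 5 log₁₀(4.96×10^4/10)
  = 18.28 − 5 × 3.695 = 18.28 − 18.48 = -0.20.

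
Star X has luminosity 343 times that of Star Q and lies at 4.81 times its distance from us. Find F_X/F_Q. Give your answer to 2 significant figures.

15

F = L/(4πd²), so F_X/F_Q = (L_X/L_Q) / (d_X/d_Q)²
= 343 / (4.81)² = 343 / 23.14 = 14.83.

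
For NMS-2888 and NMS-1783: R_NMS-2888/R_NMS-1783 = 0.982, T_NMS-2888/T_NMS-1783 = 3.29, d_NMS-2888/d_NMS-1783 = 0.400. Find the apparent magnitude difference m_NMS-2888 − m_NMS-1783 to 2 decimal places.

-7.12

L_NMS-2888/L_NMS-1783 = (0.982)²(3.29)⁴ = 113.0.
F_NMS-2888/F_NMS-1783 = (L_NMS-2888/L_NMS-1783)/(d_NMS-2888/d_NMS-1783)² = 113.0/0.1600 = 706.1.
m_NMS-2888 − m_NMS-1783 = −2.5 log₁₀(706.1) = -7.12.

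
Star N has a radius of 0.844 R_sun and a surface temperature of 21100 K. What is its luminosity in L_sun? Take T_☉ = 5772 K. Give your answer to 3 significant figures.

L/L_☉ = (R/R_☉)² (T/T_☉)⁴ = (0.844)² × (21100/5772)⁴
       = 0.7123 × (3.656)⁴ = 0.7123 × 178.6 = 127.2.

127 L_sun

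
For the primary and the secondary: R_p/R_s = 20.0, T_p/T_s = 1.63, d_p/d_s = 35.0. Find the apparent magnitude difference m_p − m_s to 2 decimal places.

L_p/L_s = (20.0)²(1.63)⁴ = 2824.
F_p/F_s = (L_p/L_s)/(d_p/d_s)² = 2824/1225 = 2.305.
m_p − m_s = −2.5 log₁₀(2.305) = -0.91.

-0.91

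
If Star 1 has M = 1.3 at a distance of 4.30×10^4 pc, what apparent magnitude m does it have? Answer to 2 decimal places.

m = M + 5 log₁₀(d/10 pc) = 1.3 + 5 log₁₀(4.30×10^4/10)
  = 1.3 + 5 × 3.633 = 1.3 + 18.17 = 19.47.

19.47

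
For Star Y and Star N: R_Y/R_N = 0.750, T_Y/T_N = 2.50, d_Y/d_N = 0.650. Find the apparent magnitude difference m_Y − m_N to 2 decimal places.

L_Y/L_N = (0.750)²(2.50)⁴ = 21.97.
F_Y/F_N = (L_Y/L_N)/(d_Y/d_N)² = 21.97/0.4225 = 52.01.
m_Y − m_N = −2.5 log₁₀(52.01) = -4.29.

-4.29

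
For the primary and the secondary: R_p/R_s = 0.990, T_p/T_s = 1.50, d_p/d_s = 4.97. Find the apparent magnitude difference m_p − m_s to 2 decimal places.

1.74

L_p/L_s = (0.990)²(1.50)⁴ = 4.962.
F_p/F_s = (L_p/L_s)/(d_p/d_s)² = 4.962/24.70 = 0.2009.
m_p − m_s = −2.5 log₁₀(0.2009) = 1.74.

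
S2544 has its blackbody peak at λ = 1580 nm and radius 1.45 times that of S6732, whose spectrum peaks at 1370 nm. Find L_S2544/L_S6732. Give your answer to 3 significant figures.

1.19

Wien's law gives T ∝ 1/λ_max, so T_S2544/T_S6732 = λ_S6732/λ_S2544 = 1370/1580 = 0.8671.
Then L ∝ R²T⁴ gives L_S2544/L_S6732 = (1.45)² × (0.8671)⁴ = 2.103 × 0.5653 = 1.188.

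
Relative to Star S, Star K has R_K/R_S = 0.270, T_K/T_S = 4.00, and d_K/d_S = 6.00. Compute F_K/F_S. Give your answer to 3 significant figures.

L_K/L_S = (R_K/R_S)²(T_K/T_S)⁴ = (0.270)² × (4.00)⁴ = 18.66.
F_K/F_S = (L_K/L_S)/(d_K/d_S)² = 18.66 / (6.00)² = 0.5184.

0.518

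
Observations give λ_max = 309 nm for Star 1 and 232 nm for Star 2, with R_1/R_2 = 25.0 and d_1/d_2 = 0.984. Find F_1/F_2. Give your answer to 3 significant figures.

Wien's law: T_1/T_2 = λ_2/λ_1 = 232/309 = 0.7508.
L_1/L_2 = (R_1/R_2)²(T_1/T_2)⁴ = (25.0)²(0.7508)⁴ = 198.6.
F_1/F_2 = (L_1/L_2)/(d_1/d_2)² = 198.6/(0.984)² = 205.1.

205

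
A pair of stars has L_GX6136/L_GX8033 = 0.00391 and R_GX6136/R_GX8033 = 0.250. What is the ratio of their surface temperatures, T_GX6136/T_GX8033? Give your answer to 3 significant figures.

0.500

L ∝ R²T⁴ gives T ∝ (L/R²)^(1/4), so
T_GX6136/T_GX8033 = (0.00391 / 0.250²)^(1/4) = (0.06256)^(1/4) = 0.5001.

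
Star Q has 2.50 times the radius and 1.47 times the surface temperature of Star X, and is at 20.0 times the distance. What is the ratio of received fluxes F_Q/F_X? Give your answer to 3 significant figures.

L_Q/L_X = (R_Q/R_X)²(T_Q/T_X)⁴ = (2.50)² × (1.47)⁴ = 29.18.
F_Q/F_X = (L_Q/L_X)/(d_Q/d_X)² = 29.18 / (20.0)² = 0.07296.

0.0730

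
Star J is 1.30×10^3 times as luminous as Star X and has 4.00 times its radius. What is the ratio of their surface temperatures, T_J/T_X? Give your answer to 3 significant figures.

L ∝ R²T⁴ gives T ∝ (L/R²)^(1/4), so
T_J/T_X = (1.30×10^3 / 4.00²)^(1/4) = (81.25)^(1/4) = 3.002.

3.00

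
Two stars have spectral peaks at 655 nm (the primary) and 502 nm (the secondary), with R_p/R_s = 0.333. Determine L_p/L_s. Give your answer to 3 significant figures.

0.0383

Wien's law gives T ∝ 1/λ_max, so T_p/T_s = λ_s/λ_p = 502/655 = 0.7664.
Then L ∝ R²T⁴ gives L_p/L_s = (0.333)² × (0.7664)⁴ = 0.1109 × 0.3450 = 0.03826.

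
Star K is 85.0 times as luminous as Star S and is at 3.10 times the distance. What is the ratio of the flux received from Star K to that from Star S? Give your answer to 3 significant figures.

F = L/(4πd²), so F_K/F_S = (L_K/L_S) / (d_K/d_S)²
= 85.0 / (3.10)² = 85.0 / 9.610 = 8.845.

8.84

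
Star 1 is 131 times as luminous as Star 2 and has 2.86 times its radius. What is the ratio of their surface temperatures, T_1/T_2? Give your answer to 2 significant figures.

L ∝ R²T⁴ gives T ∝ (L/R²)^(1/4), so
T_1/T_2 = (131 / 2.86²)^(1/4) = (16.02)^(1/4) = 2.000.

2.0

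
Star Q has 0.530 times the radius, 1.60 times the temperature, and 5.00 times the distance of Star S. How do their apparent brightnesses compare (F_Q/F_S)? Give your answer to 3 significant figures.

0.0736

L_Q/L_S = (R_Q/R_S)²(T_Q/T_S)⁴ = (0.530)² × (1.60)⁴ = 1.841.
F_Q/F_S = (L_Q/L_S)/(d_Q/d_S)² = 1.841 / (5.00)² = 0.07364.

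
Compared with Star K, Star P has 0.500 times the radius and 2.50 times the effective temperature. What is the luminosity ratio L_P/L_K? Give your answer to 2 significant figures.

From the Stefan–Boltzmann law, L ∝ R²T⁴, so
L_P/L_K = (R_P/R_K)² (T_P/T_K)⁴ = (0.500)² × (2.50)⁴ = 0.2500 × 39.06 = 9.766.

9.8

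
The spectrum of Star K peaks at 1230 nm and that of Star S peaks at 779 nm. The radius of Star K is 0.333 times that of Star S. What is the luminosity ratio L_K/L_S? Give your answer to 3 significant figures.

0.0178

Wien's law gives T ∝ 1/λ_max, so T_K/T_S = λ_S/λ_K = 779/1230 = 0.6333.
Then L ∝ R²T⁴ gives L_K/L_S = (0.333)² × (0.6333)⁴ = 0.1109 × 0.1609 = 0.01784.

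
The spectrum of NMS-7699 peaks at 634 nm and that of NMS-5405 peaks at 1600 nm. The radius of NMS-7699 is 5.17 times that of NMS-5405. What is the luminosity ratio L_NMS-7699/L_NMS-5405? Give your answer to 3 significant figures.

Wien's law gives T ∝ 1/λ_max, so T_NMS-7699/T_NMS-5405 = λ_NMS-5405/λ_NMS-7699 = 1600/634 = 2.524.
Then L ∝ R²T⁴ gives L_NMS-7699/L_NMS-5405 = (5.17)² × (2.524)⁴ = 26.73 × 40.56 = 1084.

1.08×10^3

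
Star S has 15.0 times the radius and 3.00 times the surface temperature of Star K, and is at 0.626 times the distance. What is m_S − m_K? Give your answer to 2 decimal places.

L_S/L_K = (15.0)²(3.00)⁴ = 1.822×10^4.
F_S/F_K = (L_S/L_K)/(d_S/d_K)² = 1.822×10^4/0.3919 = 4.651×10^4.
m_S − m_K = −2.5 log₁₀(4.651×10^4) = -11.67.

-11.67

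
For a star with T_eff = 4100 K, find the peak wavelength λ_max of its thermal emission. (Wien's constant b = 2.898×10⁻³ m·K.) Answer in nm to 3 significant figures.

707 nm

λ_max = b/T = 2.898×10⁻³ / 4100 = 7.07×10^-7 m = 706.8 nm.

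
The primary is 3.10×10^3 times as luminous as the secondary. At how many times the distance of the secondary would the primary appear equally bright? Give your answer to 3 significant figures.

55.7

Equal flux requires L_p/d_p² = L_s/d_s², so d_p/d_s = √(L_p/L_s)
= √(3.10×10^3) = 55.68.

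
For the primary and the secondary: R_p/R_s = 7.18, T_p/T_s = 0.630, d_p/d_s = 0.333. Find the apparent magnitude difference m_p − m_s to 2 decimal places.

-4.66

L_p/L_s = (7.18)²(0.630)⁴ = 8.121.
F_p/F_s = (L_p/L_s)/(d_p/d_s)² = 8.121/0.1109 = 73.24.
m_p − m_s = −2.5 log₁₀(73.24) = -4.66.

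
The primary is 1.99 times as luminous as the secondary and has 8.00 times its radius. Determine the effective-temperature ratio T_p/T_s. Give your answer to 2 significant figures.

0.42

L ∝ R²T⁴ gives T ∝ (L/R²)^(1/4), so
T_p/T_s = (1.99 / 8.00²)^(1/4) = (0.03109)^(1/4) = 0.4199.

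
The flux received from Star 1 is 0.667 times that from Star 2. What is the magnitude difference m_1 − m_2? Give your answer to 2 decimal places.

0.44

m_1 − m_2 = −2.5 log₁₀(F_1/F_2) = −2.5 log₁₀(0.667) = −2.5 × (-0.176) = 0.440.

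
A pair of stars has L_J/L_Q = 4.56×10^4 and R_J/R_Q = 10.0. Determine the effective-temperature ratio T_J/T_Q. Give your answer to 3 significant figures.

4.62

L ∝ R²T⁴ gives T ∝ (L/R²)^(1/4), so
T_J/T_Q = (4.56×10^4 / 10.0²)^(1/4) = (456.0)^(1/4) = 4.621.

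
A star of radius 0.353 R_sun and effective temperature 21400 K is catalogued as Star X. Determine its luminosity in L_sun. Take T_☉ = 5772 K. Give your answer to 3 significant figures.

L/L_☉ = (R/R_☉)² (T/T_☉)⁴ = (0.353)² × (21400/5772)⁴
       = 0.1246 × (3.708)⁴ = 0.1246 × 189.0 = 23.55.

23.5 L_sun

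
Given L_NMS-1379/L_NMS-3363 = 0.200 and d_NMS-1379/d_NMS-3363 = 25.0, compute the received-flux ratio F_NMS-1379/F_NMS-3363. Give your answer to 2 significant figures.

F = L/(4πd²), so F_NMS-1379/F_NMS-3363 = (L_NMS-1379/L_NMS-3363) / (d_NMS-1379/d_NMS-3363)²
= 0.200 / (25.0)² = 0.200 / 625.0 = 3.200×10^-4.

3.2×10^-4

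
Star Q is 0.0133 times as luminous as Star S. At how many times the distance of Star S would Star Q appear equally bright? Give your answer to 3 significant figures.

0.115

Equal flux requires L_Q/d_Q² = L_S/d_S², so d_Q/d_S = √(L_Q/L_S)
= √(0.0133) = 0.1153.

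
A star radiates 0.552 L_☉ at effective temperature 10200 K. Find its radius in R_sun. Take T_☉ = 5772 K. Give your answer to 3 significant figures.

0.238 R_sun

R/R_☉ = √(L/L_☉) / (T/T_☉)² = √(0.552) / (1.767)²
       = 0.7430 / 3.123 = 0.2379.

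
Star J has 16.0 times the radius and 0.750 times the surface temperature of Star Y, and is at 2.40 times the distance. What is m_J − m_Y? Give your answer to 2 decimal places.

L_J/L_Y = (16.0)²(0.750)⁴ = 81.00.
F_J/F_Y = (L_J/L_Y)/(d_J/d_Y)² = 81.00/5.760 = 14.06.
m_J − m_Y = −2.5 log₁₀(14.06) = -2.87.

-2.87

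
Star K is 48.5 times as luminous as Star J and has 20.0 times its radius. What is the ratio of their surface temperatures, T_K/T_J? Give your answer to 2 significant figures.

L ∝ R²T⁴ gives T ∝ (L/R²)^(1/4), so
T_K/T_J = (48.5 / 20.0²)^(1/4) = (0.1212)^(1/4) = 0.5901.

0.59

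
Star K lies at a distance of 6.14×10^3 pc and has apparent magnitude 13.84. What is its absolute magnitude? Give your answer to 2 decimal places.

M = m − 5 log₁₀(d/10 pc) = 13.84 − 5 log₁₀(6.14×10^3/10)
  = 13.84 − 5 × 2.788 = 13.84 − 13.94 = -0.10.

-0.10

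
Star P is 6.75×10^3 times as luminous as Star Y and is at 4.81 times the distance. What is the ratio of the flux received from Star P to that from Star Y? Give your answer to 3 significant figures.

292

F = L/(4πd²), so F_P/F_Y = (L_P/L_Y) / (d_P/d_Y)²
= 6.75×10^3 / (4.81)² = 6.75×10^3 / 23.14 = 291.8.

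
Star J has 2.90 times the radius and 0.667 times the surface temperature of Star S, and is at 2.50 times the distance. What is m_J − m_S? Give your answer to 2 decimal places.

1.44

L_J/L_S = (2.90)²(0.667)⁴ = 1.665.
F_J/F_S = (L_J/L_S)/(d_J/d_S)² = 1.665/6.250 = 0.2663.
m_J − m_S = −2.5 log₁₀(0.2663) = 1.44.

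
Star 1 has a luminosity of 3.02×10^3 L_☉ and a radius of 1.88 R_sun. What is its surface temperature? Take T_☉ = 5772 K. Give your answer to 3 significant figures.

3.12×10^4 K

T/T_☉ = (L/L_☉)^(1/4) / (R/R_☉)^(1/2)
T = 5772 × (3.02×10^3)^(1/4) / √(1.88) = 5772 × 7.413 / 1.371 = 3.121×10^4 K.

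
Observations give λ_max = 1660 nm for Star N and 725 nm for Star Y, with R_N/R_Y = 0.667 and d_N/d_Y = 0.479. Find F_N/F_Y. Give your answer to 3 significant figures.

Wien's law: T_N/T_Y = λ_Y/λ_N = 725/1660 = 0.4367.
L_N/L_Y = (R_N/R_Y)²(T_N/T_Y)⁴ = (0.667)²(0.4367)⁴ = 0.01619.
F_N/F_Y = (L_N/L_Y)/(d_N/d_Y)² = 0.01619/(0.479)² = 0.07055.

0.0706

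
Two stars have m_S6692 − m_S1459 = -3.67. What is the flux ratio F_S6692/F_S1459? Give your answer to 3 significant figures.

29.4

F_S6692/F_S1459 = 10^(−(m_S6692 − m_S1459)/2.5) = 10^(3.67/2.5) = 10^1.468 = 29.38.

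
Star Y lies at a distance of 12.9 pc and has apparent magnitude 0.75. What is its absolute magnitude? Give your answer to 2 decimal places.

0.20

M = m − 5 log₁₀(d/10 pc) = 0.75 − 5 log₁₀(12.9/10)
  = 0.75 − 5 × 0.111 = 0.75 − 0.55 = 0.20.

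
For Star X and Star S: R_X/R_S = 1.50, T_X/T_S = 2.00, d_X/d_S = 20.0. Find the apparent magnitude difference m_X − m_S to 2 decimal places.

2.61

L_X/L_S = (1.50)²(2.00)⁴ = 36.00.
F_X/F_S = (L_X/L_S)/(d_X/d_S)² = 36.00/400.0 = 0.09000.
m_X − m_S = −2.5 log₁₀(0.09000) = 2.61.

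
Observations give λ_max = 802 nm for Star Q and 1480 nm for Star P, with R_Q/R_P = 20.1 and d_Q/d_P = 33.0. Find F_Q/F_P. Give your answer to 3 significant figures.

Wien's law: T_Q/T_P = λ_P/λ_Q = 1480/802 = 1.845.
L_Q/L_P = (R_Q/R_P)²(T_Q/T_P)⁴ = (20.1)²(1.845)⁴ = 4685.
F_Q/F_P = (L_Q/L_P)/(d_Q/d_P)² = 4685/(33.0)² = 4.302.

4.30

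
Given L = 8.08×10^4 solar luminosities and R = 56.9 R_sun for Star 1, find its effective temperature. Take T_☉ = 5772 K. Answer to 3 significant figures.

T/T_☉ = (L/L_☉)^(1/4) / (R/R_☉)^(1/2)
T = 5772 × (8.08×10^4)^(1/4) / √(56.9) = 5772 × 16.86 / 7.543 = 1.290×10^4 K.

1.29×10^4 K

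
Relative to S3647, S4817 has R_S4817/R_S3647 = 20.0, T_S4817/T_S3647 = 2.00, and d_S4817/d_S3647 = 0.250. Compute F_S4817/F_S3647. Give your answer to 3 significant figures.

1.02×10^5

L_S4817/L_S3647 = (R_S4817/R_S3647)²(T_S4817/T_S3647)⁴ = (20.0)² × (2.00)⁴ = 6400.
F_S4817/F_S3647 = (L_S4817/L_S3647)/(d_S4817/d_S3647)² = 6400 / (0.250)² = 1.024×10^5.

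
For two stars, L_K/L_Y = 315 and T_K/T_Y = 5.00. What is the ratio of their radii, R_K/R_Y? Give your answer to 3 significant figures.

L ∝ R²T⁴ gives R ∝ √L / T², so
R_K/R_Y = √(315) / (5.00)² = 17.75 / 25.00 = 0.7099.

0.710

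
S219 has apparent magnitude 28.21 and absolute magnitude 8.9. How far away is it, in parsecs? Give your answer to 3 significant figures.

m − M = 5 log₁₀(d/10 pc)
28.21 − (8.9) = 19.31 = 5 log₁₀(d/10)
d = 10 × 10^(19.31/5) = 10 × 10^3.862 = 7.278×10^4 pc.

7.28×10^4 pc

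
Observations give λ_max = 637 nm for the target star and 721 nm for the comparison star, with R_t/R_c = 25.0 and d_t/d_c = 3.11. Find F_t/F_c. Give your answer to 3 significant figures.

106

Wien's law: T_t/T_c = λ_c/λ_t = 721/637 = 1.132.
L_t/L_c = (R_t/R_c)²(T_t/T_c)⁴ = (25.0)²(1.132)⁴ = 1026.
F_t/F_c = (L_t/L_c)/(d_t/d_c)² = 1026/(3.11)² = 106.1.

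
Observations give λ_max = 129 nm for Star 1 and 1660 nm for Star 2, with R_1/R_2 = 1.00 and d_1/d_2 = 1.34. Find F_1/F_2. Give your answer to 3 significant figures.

1.53×10^4

Wien's law: T_1/T_2 = λ_2/λ_1 = 1660/129 = 12.87.
L_1/L_2 = (R_1/R_2)²(T_1/T_2)⁴ = (1.00)²(12.87)⁴ = 2.742×10^4.
F_1/F_2 = (L_1/L_2)/(d_1/d_2)² = 2.742×10^4/(1.34)² = 1.527×10^4.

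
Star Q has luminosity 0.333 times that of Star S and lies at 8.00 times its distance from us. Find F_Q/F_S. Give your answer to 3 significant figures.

F = L/(4πd²), so F_Q/F_S = (L_Q/L_S) / (d_Q/d_S)²
= 0.333 / (8.00)² = 0.333 / 64.00 = 0.005203.

0.00520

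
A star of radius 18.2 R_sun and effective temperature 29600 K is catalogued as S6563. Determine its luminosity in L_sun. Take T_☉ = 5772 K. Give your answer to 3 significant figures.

2.29×10^5 L_sun

L/L_☉ = (R/R_☉)² (T/T_☉)⁴ = (18.2)² × (29600/5772)⁴
       = 331.2 × (5.128)⁴ = 331.2 × 691.6 = 2.291×10^5.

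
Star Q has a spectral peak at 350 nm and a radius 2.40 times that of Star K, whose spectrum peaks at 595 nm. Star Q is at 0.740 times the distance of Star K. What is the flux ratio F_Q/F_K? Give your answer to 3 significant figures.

87.9

Wien's law: T_Q/T_K = λ_K/λ_Q = 595/350 = 1.700.
L_Q/L_K = (R_Q/R_K)²(T_Q/T_K)⁴ = (2.40)²(1.700)⁴ = 48.11.
F_Q/F_K = (L_Q/L_K)/(d_Q/d_K)² = 48.11/(0.740)² = 87.85.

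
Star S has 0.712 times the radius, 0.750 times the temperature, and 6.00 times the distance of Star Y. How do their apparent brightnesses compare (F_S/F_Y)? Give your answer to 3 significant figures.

0.00446

L_S/L_Y = (R_S/R_Y)²(T_S/T_Y)⁴ = (0.712)² × (0.750)⁴ = 0.1604.
F_S/F_Y = (L_S/L_Y)/(d_S/d_Y)² = 0.1604 / (6.00)² = 0.004456.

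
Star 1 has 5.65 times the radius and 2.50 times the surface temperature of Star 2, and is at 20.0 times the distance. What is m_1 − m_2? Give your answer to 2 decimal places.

-1.23

L_1/L_2 = (5.65)²(2.50)⁴ = 1247.
F_1/F_2 = (L_1/L_2)/(d_1/d_2)² = 1247/400.0 = 3.117.
m_1 − m_2 = −2.5 log₁₀(3.117) = -1.23.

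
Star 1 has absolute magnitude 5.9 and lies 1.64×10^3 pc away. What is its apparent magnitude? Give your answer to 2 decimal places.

m = M + 5 log₁₀(d/10 pc) = 5.9 + 5 log₁₀(1.64×10^3/10)
  = 5.9 + 5 × 2.215 = 5.9 + 11.07 = 16.97.

16.97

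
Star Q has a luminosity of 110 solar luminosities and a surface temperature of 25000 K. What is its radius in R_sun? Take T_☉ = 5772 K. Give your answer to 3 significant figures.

0.559 R_sun

R/R_☉ = √(L/L_☉) / (T/T_☉)² = √(110) / (4.331)²
       = 10.49 / 18.76 = 0.5591.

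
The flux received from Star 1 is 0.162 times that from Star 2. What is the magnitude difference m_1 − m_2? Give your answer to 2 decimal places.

m_1 − m_2 = −2.5 log₁₀(F_1/F_2) = −2.5 log₁₀(0.162) = −2.5 × (-0.790) = 1.976.

1.98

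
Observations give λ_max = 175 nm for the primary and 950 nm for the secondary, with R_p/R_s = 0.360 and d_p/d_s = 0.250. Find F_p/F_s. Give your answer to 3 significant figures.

Wien's law: T_p/T_s = λ_s/λ_p = 950/175 = 5.429.
L_p/L_s = (R_p/R_s)²(T_p/T_s)⁴ = (0.360)²(5.429)⁴ = 112.6.
F_p/F_s = (L_p/L_s)/(d_p/d_s)² = 112.6/(0.250)² = 1801.

1.80×10^3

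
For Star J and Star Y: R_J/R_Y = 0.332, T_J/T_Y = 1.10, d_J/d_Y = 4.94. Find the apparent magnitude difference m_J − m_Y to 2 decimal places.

5.45

L_J/L_Y = (0.332)²(1.10)⁴ = 0.1614.
F_J/F_Y = (L_J/L_Y)/(d_J/d_Y)² = 0.1614/24.40 = 0.006613.
m_J − m_Y = −2.5 log₁₀(0.006613) = 5.45.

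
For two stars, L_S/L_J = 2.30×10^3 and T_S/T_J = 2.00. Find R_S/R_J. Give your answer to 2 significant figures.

12

L ∝ R²T⁴ gives R ∝ √L / T², so
R_S/R_J = √(2.30×10^3) / (2.00)² = 47.96 / 4.000 = 11.99.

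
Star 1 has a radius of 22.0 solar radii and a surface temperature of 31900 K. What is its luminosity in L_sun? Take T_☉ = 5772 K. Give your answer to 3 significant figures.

L/L_☉ = (R/R_☉)² (T/T_☉)⁴ = (22.0)² × (31900/5772)⁴
       = 484.0 × (5.527)⁴ = 484.0 × 932.9 = 4.515×10^5.

4.52×10^5 L_sun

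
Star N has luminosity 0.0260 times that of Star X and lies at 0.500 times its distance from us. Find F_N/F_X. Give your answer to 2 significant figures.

F = L/(4πd²), so F_N/F_X = (L_N/L_X) / (d_N/d_X)²
= 0.0260 / (0.500)² = 0.0260 / 0.2500 = 0.1040.

0.10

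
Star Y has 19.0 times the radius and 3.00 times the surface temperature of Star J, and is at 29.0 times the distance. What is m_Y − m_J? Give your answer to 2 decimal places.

L_Y/L_J = (19.0)²(3.00)⁴ = 2.924×10^4.
F_Y/F_J = (L_Y/L_J)/(d_Y/d_J)² = 2.924×10^4/841.0 = 34.77.
m_Y − m_J = −2.5 log₁₀(34.77) = -3.85.

-3.85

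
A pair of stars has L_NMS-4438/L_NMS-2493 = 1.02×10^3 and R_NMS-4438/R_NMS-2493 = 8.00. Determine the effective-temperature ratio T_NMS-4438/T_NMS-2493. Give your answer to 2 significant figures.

L ∝ R²T⁴ gives T ∝ (L/R²)^(1/4), so
T_NMS-4438/T_NMS-2493 = (1.02×10^3 / 8.00²)^(1/4) = (15.94)^(1/4) = 1.998.

2.0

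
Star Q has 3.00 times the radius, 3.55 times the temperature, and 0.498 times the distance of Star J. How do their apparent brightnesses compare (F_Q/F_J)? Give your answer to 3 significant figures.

5.76×10^3

L_Q/L_J = (R_Q/R_J)²(T_Q/T_J)⁴ = (3.00)² × (3.55)⁴ = 1429.
F_Q/F_J = (L_Q/L_J)/(d_Q/d_J)² = 1429 / (0.498)² = 5764.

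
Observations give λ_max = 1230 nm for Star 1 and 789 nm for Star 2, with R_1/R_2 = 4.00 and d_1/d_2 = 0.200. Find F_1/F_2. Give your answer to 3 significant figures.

67.7

Wien's law: T_1/T_2 = λ_2/λ_1 = 789/1230 = 0.6415.
L_1/L_2 = (R_1/R_2)²(T_1/T_2)⁴ = (4.00)²(0.6415)⁴ = 2.709.
F_1/F_2 = (L_1/L_2)/(d_1/d_2)² = 2.709/(0.200)² = 67.72.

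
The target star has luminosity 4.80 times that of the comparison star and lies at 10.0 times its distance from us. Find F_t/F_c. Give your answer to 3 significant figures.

F = L/(4πd²), so F_t/F_c = (L_t/L_c) / (d_t/d_c)²
= 4.80 / (10.0)² = 4.80 / 100.0 = 0.04800.

0.0480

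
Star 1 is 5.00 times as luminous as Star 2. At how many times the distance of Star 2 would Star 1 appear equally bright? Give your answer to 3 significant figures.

2.24

Equal flux requires L_1/d_1² = L_2/d_2², so d_1/d_2 = √(L_1/L_2)
= √(5.00) = 2.236.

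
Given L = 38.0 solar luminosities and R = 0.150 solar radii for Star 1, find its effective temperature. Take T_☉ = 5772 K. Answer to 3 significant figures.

T/T_☉ = (L/L_☉)^(1/4) / (R/R_☉)^(1/2)
T = 5772 × (38.0)^(1/4) / √(0.150) = 5772 × 2.483 / 0.3873 = 3.700×10^4 K.

3.70×10^4 K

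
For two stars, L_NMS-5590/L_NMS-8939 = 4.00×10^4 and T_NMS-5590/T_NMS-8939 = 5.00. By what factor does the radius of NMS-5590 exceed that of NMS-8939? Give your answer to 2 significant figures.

L ∝ R²T⁴ gives R ∝ √L / T², so
R_NMS-5590/R_NMS-8939 = √(4.00×10^4) / (5.00)² = 200.0 / 25.00 = 8.000.

8.0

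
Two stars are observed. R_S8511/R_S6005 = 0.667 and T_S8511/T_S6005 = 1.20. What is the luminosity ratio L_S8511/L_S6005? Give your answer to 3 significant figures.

0.923

From the Stefan–Boltzmann law, L ∝ R²T⁴, so
L_S8511/L_S6005 = (R_S8511/R_S6005)² (T_S8511/T_S6005)⁴ = (0.667)² × (1.20)⁴ = 0.4449 × 2.074 = 0.9225.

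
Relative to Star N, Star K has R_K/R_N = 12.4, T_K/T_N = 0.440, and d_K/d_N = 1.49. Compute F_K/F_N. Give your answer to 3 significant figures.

2.60

L_K/L_N = (R_K/R_N)²(T_K/T_N)⁴ = (12.4)² × (0.440)⁴ = 5.763.
F_K/F_N = (L_K/L_N)/(d_K/d_N)² = 5.763 / (1.49)² = 2.596.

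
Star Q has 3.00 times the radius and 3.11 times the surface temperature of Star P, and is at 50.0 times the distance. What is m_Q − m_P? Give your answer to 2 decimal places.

1.18

L_Q/L_P = (3.00)²(3.11)⁴ = 841.9.
F_Q/F_P = (L_Q/L_P)/(d_Q/d_P)² = 841.9/2500 = 0.3368.
m_Q − m_P = −2.5 log₁₀(0.3368) = 1.18.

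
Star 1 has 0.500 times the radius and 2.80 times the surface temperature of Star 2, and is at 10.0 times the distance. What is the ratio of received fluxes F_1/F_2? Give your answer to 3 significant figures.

L_1/L_2 = (R_1/R_2)²(T_1/T_2)⁴ = (0.500)² × (2.80)⁴ = 15.37.
F_1/F_2 = (L_1/L_2)/(d_1/d_2)² = 15.37 / (10.0)² = 0.1537.

0.154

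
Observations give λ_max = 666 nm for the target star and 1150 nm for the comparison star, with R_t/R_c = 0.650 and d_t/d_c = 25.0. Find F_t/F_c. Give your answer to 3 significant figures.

0.00601

Wien's law: T_t/T_c = λ_c/λ_t = 1150/666 = 1.727.
L_t/L_c = (R_t/R_c)²(T_t/T_c)⁴ = (0.650)²(1.727)⁴ = 3.756.
F_t/F_c = (L_t/L_c)/(d_t/d_c)² = 3.756/(25.0)² = 0.006010.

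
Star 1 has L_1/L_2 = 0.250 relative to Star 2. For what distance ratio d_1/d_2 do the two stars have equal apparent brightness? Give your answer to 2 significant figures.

Equal flux requires L_1/d_1² = L_2/d_2², so d_1/d_2 = √(L_1/L_2)
= √(0.250) = 0.5000.

0.50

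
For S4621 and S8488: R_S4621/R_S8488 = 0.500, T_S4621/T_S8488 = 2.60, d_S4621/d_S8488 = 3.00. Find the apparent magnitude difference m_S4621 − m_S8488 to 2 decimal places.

L_S4621/L_S8488 = (0.500)²(2.60)⁴ = 11.42.
F_S4621/F_S8488 = (L_S4621/L_S8488)/(d_S4621/d_S8488)² = 11.42/9.000 = 1.269.
m_S4621 − m_S8488 = −2.5 log₁₀(1.269) = -0.26.

-0.26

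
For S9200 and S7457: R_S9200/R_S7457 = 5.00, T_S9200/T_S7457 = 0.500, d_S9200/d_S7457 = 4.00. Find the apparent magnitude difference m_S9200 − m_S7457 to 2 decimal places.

2.53

L_S9200/L_S7457 = (5.00)²(0.500)⁴ = 1.562.
F_S9200/F_S7457 = (L_S9200/L_S7457)/(d_S9200/d_S7457)² = 1.562/16.00 = 0.09766.
m_S9200 − m_S7457 = −2.5 log₁₀(0.09766) = 2.53.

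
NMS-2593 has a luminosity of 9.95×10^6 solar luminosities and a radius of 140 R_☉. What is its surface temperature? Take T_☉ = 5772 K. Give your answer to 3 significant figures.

T/T_☉ = (L/L_☉)^(1/4) / (R/R_☉)^(1/2)
T = 5772 × (9.95×10^6)^(1/4) / √(140) = 5772 × 56.16 / 11.83 = 2.740×10^4 K.

2.74×10^4 K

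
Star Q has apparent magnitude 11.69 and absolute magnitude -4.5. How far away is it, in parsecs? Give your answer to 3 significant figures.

m − M = 5 log₁₀(d/10 pc)
11.69 − (-4.5) = 16.19 = 5 log₁₀(d/10)
d = 10 × 10^(16.19/5) = 10 × 10^3.238 = 1.730×10^4 pc.

1.73×10^4 pc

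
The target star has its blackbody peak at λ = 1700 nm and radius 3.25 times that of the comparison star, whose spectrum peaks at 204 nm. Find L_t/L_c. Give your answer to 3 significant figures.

Wien's law gives T ∝ 1/λ_max, so T_t/T_c = λ_c/λ_t = 204/1700 = 0.1200.
Then L ∝ R²T⁴ gives L_t/L_c = (3.25)² × (0.1200)⁴ = 10.56 × 2.074×10^-4 = 0.002190.

0.00219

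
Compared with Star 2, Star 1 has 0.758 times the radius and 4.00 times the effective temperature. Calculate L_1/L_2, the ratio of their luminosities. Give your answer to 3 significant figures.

147

From the Stefan–Boltzmann law, L ∝ R²T⁴, so
L_1/L_2 = (R_1/R_2)² (T_1/T_2)⁴ = (0.758)² × (4.00)⁴ = 0.5746 × 256.0 = 147.1.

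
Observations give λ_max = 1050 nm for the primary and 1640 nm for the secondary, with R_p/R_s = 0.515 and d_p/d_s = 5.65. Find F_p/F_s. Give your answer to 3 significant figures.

Wien's law: T_p/T_s = λ_s/λ_p = 1640/1050 = 1.562.
L_p/L_s = (R_p/R_s)²(T_p/T_s)⁴ = (0.515)²(1.562)⁴ = 1.578.
F_p/F_s = (L_p/L_s)/(d_p/d_s)² = 1.578/(5.65)² = 0.04945.

0.0494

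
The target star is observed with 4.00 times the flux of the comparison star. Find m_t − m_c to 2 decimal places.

m_t − m_c = −2.5 log₁₀(F_t/F_c) = −2.5 log₁₀(4.00) = −2.5 × (0.602) = -1.505.

-1.51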